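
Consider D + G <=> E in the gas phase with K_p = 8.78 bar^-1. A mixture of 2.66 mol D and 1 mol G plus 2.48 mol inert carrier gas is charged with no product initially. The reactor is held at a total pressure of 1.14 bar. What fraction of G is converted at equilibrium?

X = 0.778

Basis: 1 mol G initially; let X = conversion of G. Extent ξ = X.
At extent ξ: n_D = 2.66 − X; n_G = 1 − X; n_E = X; n_I = 2.48 (inert).
n_T = Σnᵢ = 6.14 − X.
With p_i = (n_i/n_T)P, K_p = p_E / (p_D p_G).
This yields a degree-2 equation in X; solving on (0,1), X = 0.778.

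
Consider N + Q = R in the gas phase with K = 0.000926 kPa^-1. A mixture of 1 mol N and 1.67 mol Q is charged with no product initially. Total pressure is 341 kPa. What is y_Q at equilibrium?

Let X = conversion of N (basis 1 mol N); extent of reaction ξ = X.
At extent ξ: n_N = 1 − X; n_Q = 1.67 − X; n_R = X.
n_T = Σnᵢ = 2.67 − X.
Mole fractions y_i = n_i/n_T; K = p_R / (p_N p_Q) with p_i = y_i·P.
Setting this equal to 0.000926 kPa^-1 and taking the physical root (0 < X < 1) gives X = 0.160.
Then n_Q = 1.51, n_T = 2.51, so y_Q = 0.602.

y_Q = 0.602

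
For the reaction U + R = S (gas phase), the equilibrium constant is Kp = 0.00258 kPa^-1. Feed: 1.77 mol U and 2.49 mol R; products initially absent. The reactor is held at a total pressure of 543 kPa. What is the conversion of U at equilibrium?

X = 0.411

Take 1.77 mol U as basis and let X be its fractional conversion, so ξ = 1.77X.
At extent ξ: n_U = 1.77 − 1.77X; n_R = 2.49 − 1.77X; n_S = 1.77X.
Summing: n_T = 4.26 − 1.77X.
y_i = n_i/n_T, p_i = y_i·P. Kp = p_S / (p_U p_R).
This yields a degree-2 equation in X; solving on (0,1), X = 0.411.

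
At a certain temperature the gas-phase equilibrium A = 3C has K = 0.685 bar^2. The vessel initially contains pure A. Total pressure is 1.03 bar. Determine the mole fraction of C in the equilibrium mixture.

Let X = conversion of A (basis 1 mol A); extent of reaction ξ = X.
Species balance: n_A = 1 − X; n_C = 3X.
Summing: n_T = 1 + 2X.
With p_i = (n_i/n_T)P, K = p_C^3 / (p_A).
Substituting and setting equal to 0.685 bar^2 gives a polynomial in X; the root in (0,1) is X = 0.356.
Then n_C = 1.07, n_T = 1.71, so y_C = 0.624.

y_C = 0.624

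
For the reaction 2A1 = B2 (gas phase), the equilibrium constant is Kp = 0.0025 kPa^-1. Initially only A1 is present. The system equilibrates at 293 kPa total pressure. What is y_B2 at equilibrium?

Basis: 1 mol A1 initially; let X = conversion of A1. Extent ξ = 0.5X.
Moles: n_A1 = 1 − X; n_B2 = 0.5X.
Total moles n_T = 1 − 0.5X.
Mole fractions y_i = n_i/n_T; Kp = p_B2 / (p_A1^2) with p_i = y_i·P.
Setting this equal to 0.0025 kPa^-1 and taking the physical root (0 < X < 1) gives X = 0.496.
Then n_B2 = 0.248, n_T = 0.752, so y_B2 = 0.329.

y_B2 = 0.329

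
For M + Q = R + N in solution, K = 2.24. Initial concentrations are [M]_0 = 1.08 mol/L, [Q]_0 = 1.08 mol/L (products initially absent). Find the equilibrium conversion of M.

X = 0.599

Let X = conversion of M; extent ξ = 1.08·X mol/L.
Concentrations: [M] = 1.08 − 1.08X; [Q] = 1.08 − 1.08X; [R] = 1.08X; [N] = 1.08X.
K = [R] [N] / ([M] [Q]).
Equating to 2.24: the physical root is X = 0.599.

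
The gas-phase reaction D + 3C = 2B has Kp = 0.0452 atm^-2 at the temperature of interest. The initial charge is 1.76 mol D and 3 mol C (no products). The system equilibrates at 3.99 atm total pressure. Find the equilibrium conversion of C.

Let X = conversion of C (basis 3 mol C); extent of reaction ξ = X.
Moles: n_D = 1.76 − X; n_C = 3 − 3X; n_B = 2X.
n_T = Σnᵢ = 4.76 − 2X.
y_i = n_i/n_T, p_i = y_i·P. Kp = p_B^2 / (p_D p_C^3).
Setting this equal to 0.0452 atm^-2 and taking the physical root (0 < X < 1) gives X = 0.343.

X = 0.343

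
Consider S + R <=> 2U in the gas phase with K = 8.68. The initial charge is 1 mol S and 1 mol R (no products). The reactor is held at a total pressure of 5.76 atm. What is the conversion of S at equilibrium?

X = 0.596

Basis: 1 mol S initially; let X = conversion of S. Extent ξ = X.
Species balance: n_S = 1 − X; n_R = 1 − X; n_U = 2X.
Total moles n_T = 2 (Δν = 0, constant).
Mole fractions y_i = n_i/n_T; K = p_U^2 / (p_S p_R) with p_i = y_i·P.
Substituting and setting equal to 8.68 gives a polynomial in X; the root in (0,1) is X = 0.596.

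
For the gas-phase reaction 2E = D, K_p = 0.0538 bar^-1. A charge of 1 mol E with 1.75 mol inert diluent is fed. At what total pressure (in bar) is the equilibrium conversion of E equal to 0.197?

Let X = conversion of E (basis 1 mol E); extent of reaction ξ = 0.5X.
At extent ξ: n_E = 1 − X; n_D = 0.5X; n_I = 1.75 (inert).
n_T = Σnᵢ = 2.75 − 0.5X.
K_p = p_D / (p_E^2) with p_i = (n_i/n_T)·P.
At X = 0.197: the mole-fraction product g(X) = Π y_i^ν_i = 0.405. Since K_p = g(X)·P^{-1}, P = (g/K_p)^(1/1) = (0.405/0.0538)^(1/1) = 7.53 bar.

P = 7.53 bar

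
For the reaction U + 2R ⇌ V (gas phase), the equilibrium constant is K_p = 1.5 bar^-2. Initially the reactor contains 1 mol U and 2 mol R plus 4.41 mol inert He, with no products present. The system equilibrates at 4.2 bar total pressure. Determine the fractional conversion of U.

X = 0.439

Let X = conversion of U (basis 1 mol U); extent of reaction ξ = X.
Moles: n_U = 1 − X; n_R = 2 − 2X; n_V = X; n_I = 4.41 (inert).
Total moles n_T = 7.41 − 2X.
With p_i = (n_i/n_T)P, K_p = p_V / (p_U p_R^2).
Equating to 1.5 bar^-2 and solving on 0 < X < 1: X = 0.439.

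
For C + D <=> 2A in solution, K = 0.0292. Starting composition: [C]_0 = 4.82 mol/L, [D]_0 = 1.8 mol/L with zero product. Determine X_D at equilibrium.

X = 0.127

Let X = conversion of D; extent ξ = 1.8·X mol/L.
Concentrations: [C] = 4.82 − 1.8X; [D] = 1.8 − 1.8X; [A] = 3.6X.
K = [A]^2 / ([C] [D]).
Equating to 0.0292: the physical root is X = 0.127.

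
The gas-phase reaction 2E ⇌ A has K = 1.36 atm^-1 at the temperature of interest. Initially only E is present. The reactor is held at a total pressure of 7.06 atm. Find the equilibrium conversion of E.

X = 0.841

Basis: 1 mol E initially; let X = conversion of E. Extent ξ = 0.5X.
Moles: n_E = 1 − X; n_A = 0.5X.
Total moles n_T = 1 − 0.5X.
y_i = n_i/n_T, p_i = y_i·P. K = p_A / (p_E^2).
Substituting and setting equal to 1.36 atm^-1 gives a polynomial in X; the root in (0,1) is X = 0.841.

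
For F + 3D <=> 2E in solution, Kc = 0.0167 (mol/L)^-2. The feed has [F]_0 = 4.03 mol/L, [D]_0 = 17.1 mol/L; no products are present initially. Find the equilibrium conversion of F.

X = 0.610

Let X = conversion of F; extent ξ = 4.03·X mol/L.
Concentrations: [F] = 4.03 − 4.03X; [D] = 17.1 − 12.1X; [E] = 8.06X.
Kc = [E]^2 / ([F] [D]^3).
Setting equal to 0.0167 and solving for X on (0,1) gives X = 0.610.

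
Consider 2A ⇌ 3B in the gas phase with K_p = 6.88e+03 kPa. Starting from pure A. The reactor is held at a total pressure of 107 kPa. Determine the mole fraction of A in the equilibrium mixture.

Basis: 1 mol A initially; let X = conversion of A. Extent ξ = 0.5X.
Species balance: n_A = 1 − X; n_B = 1.5X.
n_T = Σnᵢ = 1 + 0.5X.
With p_i = (n_i/n_T)P, K_p = p_B^3 / (p_A^2).
Equating to 6.88e+03 kPa and solving on 0 < X < 1: X = 0.850.
Then n_A = 0.15, n_T = 1.42, so y_A = 0.106.

y_A = 0.106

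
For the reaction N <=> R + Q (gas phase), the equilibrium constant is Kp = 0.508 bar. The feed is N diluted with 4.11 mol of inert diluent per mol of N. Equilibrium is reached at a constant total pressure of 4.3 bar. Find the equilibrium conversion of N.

Basis: 1 mol N initially; let X = conversion of N. Extent ξ = X.
Species balance: n_N = 1 − X; n_R = X; n_Q = X; n_I = 4.11 (inert).
Total moles n_T = 5.11 + X.
With p_i = (n_i/n_T)P, Kp = p_R p_Q / (p_N).
Equating to 0.508 bar and solving on 0 < X < 1: X = 0.549.

X = 0.549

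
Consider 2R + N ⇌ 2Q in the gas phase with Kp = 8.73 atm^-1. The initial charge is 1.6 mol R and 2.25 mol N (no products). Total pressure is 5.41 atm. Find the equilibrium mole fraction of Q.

Basis: 1.6 mol R initially; let X = conversion of R. Extent ξ = 0.8X.
Species balance: n_R = 1.6 − 1.6X; n_N = 2.25 − 0.8X; n_Q = 1.6X.
n_T = Σnᵢ = 3.85 − 0.8X.
Mole fractions y_i = n_i/n_T; Kp = p_Q^2 / (p_R^2 p_N) with p_i = y_i·P.
This yields a degree-3 equation in X; solving on (0,1), X = 0.829.
Then n_Q = 1.33, n_T = 3.19, so y_Q = 0.416.

y_Q = 0.416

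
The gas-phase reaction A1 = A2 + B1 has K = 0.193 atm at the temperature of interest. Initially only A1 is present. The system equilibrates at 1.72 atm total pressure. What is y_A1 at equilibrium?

y_A1 = 0.518

Basis: 1 mol A1 initially; let X = conversion of A1. Extent ξ = X.
At extent ξ: n_A1 = 1 − X; n_A2 = X; n_B1 = X.
n_T = Σnᵢ = 1 + X.
Mole fractions y_i = n_i/n_T; K = p_A2 p_B1 / (p_A1) with p_i = y_i·P.
Equating to 0.193 atm and solving on 0 < X < 1: X = 0.318.
Then n_A1 = 0.682, n_T = 1.32, so y_A1 = 0.518.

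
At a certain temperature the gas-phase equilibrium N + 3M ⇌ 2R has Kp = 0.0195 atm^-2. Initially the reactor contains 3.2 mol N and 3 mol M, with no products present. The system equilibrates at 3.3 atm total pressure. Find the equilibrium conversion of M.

Basis: 3 mol M initially; let X = conversion of M. Extent ξ = X.
Species balance: n_N = 3.2 − X; n_M = 3 − 3X; n_R = 2X.
Summing: n_T = 6.2 − 2X.
y_i = n_i/n_T, p_i = y_i·P. Kp = p_R^2 / (p_N p_M^3).
Equating to 0.0195 atm^-2 and solving on 0 < X < 1: X = 0.239.

X = 0.239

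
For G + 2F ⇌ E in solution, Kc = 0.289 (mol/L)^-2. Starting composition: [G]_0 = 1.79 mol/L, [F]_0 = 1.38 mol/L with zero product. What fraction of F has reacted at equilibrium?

Let X = conversion of F; extent ξ = 1.38X/2 mol/L.
Concentrations: [G] = 1.79 − 0.69X; [F] = 1.38 − 1.38X; [E] = 0.69X.
Kc = [E] / ([G] [F]^2).
Solving Kc = 0.289 for X ∈ (0,1): X = 0.413.

X = 0.413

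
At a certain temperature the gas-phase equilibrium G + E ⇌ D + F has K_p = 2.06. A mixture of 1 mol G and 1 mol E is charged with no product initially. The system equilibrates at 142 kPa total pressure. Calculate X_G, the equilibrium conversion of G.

Basis: 1 mol G initially; let X = conversion of G. Extent ξ = X.
Species balance: n_G = 1 − X; n_E = 1 − X; n_D = X; n_F = X.
Total moles n_T = 2 (Δν = 0, constant).
With p_i = (n_i/n_T)P, K_p = p_D p_F / (p_G p_E).
This yields a degree-2 equation in X; solving on (0,1), X = 0.589.

X = 0.589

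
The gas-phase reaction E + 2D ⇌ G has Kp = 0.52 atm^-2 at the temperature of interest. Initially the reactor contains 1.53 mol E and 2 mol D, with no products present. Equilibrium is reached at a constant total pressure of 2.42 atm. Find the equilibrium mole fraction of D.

Let X = conversion of D (basis 2 mol D); extent of reaction ξ = X.
Species balance: n_E = 1.53 − X; n_D = 2 − 2X; n_G = X.
Summing: n_T = 3.53 − 2X.
Mole fractions y_i = n_i/n_T; Kp = p_G / (p_E p_D^2) with p_i = y_i·P.
Setting this equal to 0.52 atm^-2 and taking the physical root (0 < X < 1) gives X = 0.496.
Then n_D = 1.01, n_T = 2.54, so y_D = 0.397.

y_D = 0.397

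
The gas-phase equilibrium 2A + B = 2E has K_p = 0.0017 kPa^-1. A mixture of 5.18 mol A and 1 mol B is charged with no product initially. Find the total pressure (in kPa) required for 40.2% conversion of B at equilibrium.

Let X = conversion of B (basis 1 mol B); extent of reaction ξ = X.
Moles: n_A = 5.18 − 2X; n_B = 1 − X; n_E = 2X.
n_T = Σnᵢ = 6.18 − X.
K_p = p_E^2 / (p_A^2 p_B) with p_i = (n_i/n_T)·P.
At X = 0.402: the mole-fraction product g(X) = Π y_i^ν_i = 0.3262. Since K_p = g(X)·P^{-1}, P = (g/K_p)^(1/1) = (0.3262/0.0017)^(1/1) = 192 kPa.

P = 192 kPa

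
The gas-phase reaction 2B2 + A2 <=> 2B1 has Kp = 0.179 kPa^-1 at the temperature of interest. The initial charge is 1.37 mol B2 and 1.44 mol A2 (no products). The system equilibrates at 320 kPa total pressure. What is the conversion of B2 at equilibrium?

Let X = conversion of B2 (basis 1.37 mol B2); extent of reaction ξ = 0.685X.
Moles: n_B2 = 1.37 − 1.37X; n_A2 = 1.44 − 0.685X; n_B1 = 1.37X.
Total moles n_T = 2.81 − 0.685X.
y_i = n_i/n_T, p_i = y_i·P. Kp = p_B1^2 / (p_B2^2 p_A2).
This yields a degree-3 equation in X; solving on (0,1), X = 0.825.

X = 0.825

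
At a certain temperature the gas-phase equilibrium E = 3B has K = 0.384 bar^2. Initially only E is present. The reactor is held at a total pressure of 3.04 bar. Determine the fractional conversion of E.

X = 0.128

Take 1 mol E as basis and let X be its fractional conversion, so ξ = X.
Species balance: n_E = 1 − X; n_B = 3X.
Total moles n_T = 1 + 2X.
y_i = n_i/n_T, p_i = y_i·P. K = p_B^3 / (p_E).
Setting this equal to 0.384 bar^2 and taking the physical root (0 < X < 1) gives X = 0.128.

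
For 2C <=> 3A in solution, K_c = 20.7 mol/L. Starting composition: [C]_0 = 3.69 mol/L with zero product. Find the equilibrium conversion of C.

X = 0.621

Let X = conversion of C; extent ξ = 3.69X/2 mol/L.
Concentrations: [C] = 3.69 − 3.69X; [A] = 5.54X.
K_c = [A]^3 / ([C]^2).
Solving K_c = 20.7 for X ∈ (0,1): X = 0.621.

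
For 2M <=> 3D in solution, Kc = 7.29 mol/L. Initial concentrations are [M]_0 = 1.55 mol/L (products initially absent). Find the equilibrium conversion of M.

X = 0.603

Let X = conversion of M; extent ξ = 1.55X/2 mol/L.
Concentrations: [M] = 1.55 − 1.55X; [D] = 2.33X.
Kc = [D]^3 / ([M]^2).
Equating to 7.29 mol/L: the physical root is X = 0.603.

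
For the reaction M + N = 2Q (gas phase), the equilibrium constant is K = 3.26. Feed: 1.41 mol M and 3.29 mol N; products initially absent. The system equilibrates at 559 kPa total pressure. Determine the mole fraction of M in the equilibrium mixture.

y_M = 0.099

Take 1.41 mol M as basis and let X be its fractional conversion, so ξ = 1.41X.
Moles: n_M = 1.41 − 1.41X; n_N = 3.29 − 1.41X; n_Q = 2.82X.
Since Δν = 0, n_T = 4.7 throughout.
With p_i = (n_i/n_T)P, K = p_Q^2 / (p_M p_N).
Equating to 3.26 and solving on 0 < X < 1: X = 0.669.
Then n_M = 0.466, n_T = 4.7, so y_M = 0.099.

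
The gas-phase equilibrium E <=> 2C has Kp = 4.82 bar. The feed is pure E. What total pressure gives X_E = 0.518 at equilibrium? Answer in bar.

Basis: 1 mol E initially; let X = conversion of E. Extent ξ = X.
At extent ξ: n_E = 1 − X; n_C = 2X.
Total moles n_T = 1 + X.
Kp = p_C^2 / (p_E) with p_i = (n_i/n_T)·P.
At X = 0.518: the mole-fraction product g(X) = Π y_i^ν_i = 1.467. Since Kp = g(X)·P^{1}, P = (Kp/g)^(1/1) = (4.82/1.467)^(1/1) = 3.29 bar.

P = 3.29 bar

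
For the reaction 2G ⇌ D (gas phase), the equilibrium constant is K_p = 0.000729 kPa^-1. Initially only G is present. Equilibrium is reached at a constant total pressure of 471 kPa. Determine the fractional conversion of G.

Basis: 1 mol G initially; let X = conversion of G. Extent ξ = 0.5X.
At extent ξ: n_G = 1 − X; n_D = 0.5X.
Summing: n_T = 1 − 0.5X.
y_i = n_i/n_T, p_i = y_i·P. K_p = p_D / (p_G^2).
Equating to 0.000729 kPa^-1 and solving on 0 < X < 1: X = 0.351.

X = 0.351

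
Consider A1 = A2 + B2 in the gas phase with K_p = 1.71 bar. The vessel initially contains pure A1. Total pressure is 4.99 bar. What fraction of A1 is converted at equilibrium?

Let X = conversion of A1 (basis 1 mol A1); extent of reaction ξ = X.
At extent ξ: n_A1 = 1 − X; n_A2 = X; n_B2 = X.
Summing: n_T = 1 + X.
y_i = n_i/n_T, p_i = y_i·P. K_p = p_A2 p_B2 / (p_A1).
Substituting and setting equal to 1.71 bar gives a polynomial in X; the root in (0,1) is X = 0.505.

X = 0.505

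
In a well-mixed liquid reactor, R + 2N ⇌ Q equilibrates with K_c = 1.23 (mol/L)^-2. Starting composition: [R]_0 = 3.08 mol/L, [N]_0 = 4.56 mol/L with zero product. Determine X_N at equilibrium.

Let X = conversion of N; extent ξ = 4.56X/2 mol/L.
Concentrations: [R] = 3.08 − 2.28X; [N] = 4.56 − 4.56X; [Q] = 2.28X.
K_c = [Q] / ([R] [N]^2).
Equating to 1.23 (mol/L)^-2: the physical root is X = 0.772.

X = 0.772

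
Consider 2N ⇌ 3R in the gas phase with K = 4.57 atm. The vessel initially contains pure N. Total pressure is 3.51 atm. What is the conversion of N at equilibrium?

X = 0.496

Take 1 mol N as basis and let X be its fractional conversion, so ξ = 0.5X.
At extent ξ: n_N = 1 − X; n_R = 1.5X.
Total moles n_T = 1 + 0.5X.
With p_i = (n_i/n_T)P, K = p_R^3 / (p_N^2).
This yields a degree-3 equation in X; solving on (0,1), X = 0.496.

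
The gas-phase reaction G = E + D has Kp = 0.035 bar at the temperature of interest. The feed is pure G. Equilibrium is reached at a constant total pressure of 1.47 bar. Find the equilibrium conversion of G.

Take 1 mol G as basis and let X be its fractional conversion, so ξ = X.
Mole table: n_G = 1 − X; n_E = X; n_D = X.
Summing: n_T = 1 + X.
Mole fractions y_i = n_i/n_T; Kp = p_E p_D / (p_G) with p_i = y_i·P.
Setting this equal to 0.035 bar and taking the physical root (0 < X < 1) gives X = 0.152.

X = 0.152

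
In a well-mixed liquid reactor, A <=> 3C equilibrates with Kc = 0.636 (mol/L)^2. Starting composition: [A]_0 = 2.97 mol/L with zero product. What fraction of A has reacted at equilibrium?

X = 0.132

Let X = conversion of A; extent ξ = 2.97·X mol/L.
Concentrations: [A] = 2.97 − 2.97X; [C] = 8.91X.
Kc = [C]^3 / ([A]).
Solving Kc = 0.636 for X ∈ (0,1): X = 0.132.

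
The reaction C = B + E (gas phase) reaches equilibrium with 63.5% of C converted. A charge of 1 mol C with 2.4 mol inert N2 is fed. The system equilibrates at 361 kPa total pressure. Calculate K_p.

Take 1 mol C as basis and let X be its fractional conversion, so ξ = X.
Species balance: n_C = 1 − X; n_B = X; n_E = X; n_I = 2.4 (inert).
Summing: n_T = 3.4 + X.
At X = 0.635: n_C = 0.365, n_B = 0.635, n_E = 0.635, n_T = 4.04.
p_i = (n_i/n_T)·P. K_p = p_B p_E / (p_C) = 98.8 kPa.

K_p = 98.8 kPa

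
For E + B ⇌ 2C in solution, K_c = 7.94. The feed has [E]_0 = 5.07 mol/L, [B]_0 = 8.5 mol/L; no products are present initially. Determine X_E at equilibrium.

Let X = conversion of E; extent ξ = 5.07·X mol/L.
Concentrations: [E] = 5.07 − 5.07X; [B] = 8.5 − 5.07X; [C] = 10.1X.
K_c = [C]^2 / ([E] [B]).
Solving K_c = 7.94 for X ∈ (0,1): X = 0.723.

X = 0.723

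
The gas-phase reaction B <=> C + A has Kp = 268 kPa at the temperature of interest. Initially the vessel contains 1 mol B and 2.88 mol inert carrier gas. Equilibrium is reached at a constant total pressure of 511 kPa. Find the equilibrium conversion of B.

X = 0.762

Basis: 1 mol B initially; let X = conversion of B. Extent ξ = X.
Moles: n_B = 1 − X; n_C = X; n_A = X; n_I = 2.88 (inert).
Total moles n_T = 3.88 + X.
Mole fractions y_i = n_i/n_T; Kp = p_C p_A / (p_B) with p_i = y_i·P.
Substituting and setting equal to 268 kPa gives a polynomial in X; the root in (0,1) is X = 0.762.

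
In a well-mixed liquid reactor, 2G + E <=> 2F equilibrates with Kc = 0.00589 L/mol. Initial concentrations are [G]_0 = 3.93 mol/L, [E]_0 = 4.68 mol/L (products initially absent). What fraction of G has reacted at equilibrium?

X = 0.139

Let X = conversion of G; extent ξ = 3.93X/2 mol/L.
Concentrations: [G] = 3.93 − 3.93X; [E] = 4.68 − 1.97X; [F] = 3.93X.
Kc = [F]^2 / ([G]^2 [E]).
This equals 0.00589 at X = 0.139 (the root in 0 < X < 1).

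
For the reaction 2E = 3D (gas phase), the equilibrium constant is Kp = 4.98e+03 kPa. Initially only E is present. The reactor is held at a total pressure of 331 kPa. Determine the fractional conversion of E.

X = 0.742

Let X = conversion of E (basis 1 mol E); extent of reaction ξ = 0.5X.
At extent ξ: n_E = 1 − X; n_D = 1.5X.
Summing: n_T = 1 + 0.5X.
y_i = n_i/n_T, p_i = y_i·P. Kp = p_D^3 / (p_E^2).
Equating to 4.98e+03 kPa and solving on 0 < X < 1: X = 0.742.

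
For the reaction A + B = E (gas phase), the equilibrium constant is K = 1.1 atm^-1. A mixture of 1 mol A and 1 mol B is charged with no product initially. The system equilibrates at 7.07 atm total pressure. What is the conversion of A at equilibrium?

Take 1 mol A as basis and let X be its fractional conversion, so ξ = X.
Moles: n_A = 1 − X; n_B = 1 − X; n_E = X.
Total moles n_T = 2 − X.
Mole fractions y_i = n_i/n_T; K = p_E / (p_A p_B) with p_i = y_i·P.
This yields a degree-2 equation in X; solving on (0,1), X = 0.662.

X = 0.662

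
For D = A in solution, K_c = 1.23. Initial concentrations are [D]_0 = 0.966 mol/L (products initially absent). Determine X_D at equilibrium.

Let X = conversion of D; extent ξ = 0.966·X mol/L.
Concentrations: [D] = 0.966 − 0.966X; [A] = 0.966X.
K_c = [A] / ([D]).
Setting equal to 1.23 and solving for X on (0,1) gives X = 0.552.

X = 0.552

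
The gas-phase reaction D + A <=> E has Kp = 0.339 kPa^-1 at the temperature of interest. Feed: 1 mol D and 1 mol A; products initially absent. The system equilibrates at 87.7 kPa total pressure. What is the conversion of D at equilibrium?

Let X = conversion of D (basis 1 mol D); extent of reaction ξ = X.
At extent ξ: n_D = 1 − X; n_A = 1 − X; n_E = X.
Total moles n_T = 2 − X.
Mole fractions y_i = n_i/n_T; Kp = p_E / (p_D p_A) with p_i = y_i·P.
Substituting and setting equal to 0.339 kPa^-1 gives a polynomial in X; the root in (0,1) is X = 0.820.

X = 0.820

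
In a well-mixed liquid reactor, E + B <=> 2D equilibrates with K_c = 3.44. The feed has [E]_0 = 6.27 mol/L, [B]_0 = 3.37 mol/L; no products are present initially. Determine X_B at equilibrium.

X = 0.628

Let X = conversion of B; extent ξ = 3.37·X mol/L.
Concentrations: [E] = 6.27 − 3.37X; [B] = 3.37 − 3.37X; [D] = 6.74X.
K_c = [D]^2 / ([E] [B]).
Equating to 3.44: the physical root is X = 0.628.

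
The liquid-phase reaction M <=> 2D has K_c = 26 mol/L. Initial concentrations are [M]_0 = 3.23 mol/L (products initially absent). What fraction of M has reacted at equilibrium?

X = 0.733

Let X = conversion of M; extent ξ = 3.23·X mol/L.
Concentrations: [M] = 3.23 − 3.23X; [D] = 6.46X.
K_c = [D]^2 / ([M]).
Equating to 26 mol/L: the physical root is X = 0.733.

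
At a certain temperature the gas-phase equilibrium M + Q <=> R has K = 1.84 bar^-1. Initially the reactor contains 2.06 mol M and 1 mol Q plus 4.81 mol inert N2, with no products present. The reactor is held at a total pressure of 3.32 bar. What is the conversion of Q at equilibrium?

Let X = conversion of Q (basis 1 mol Q); extent of reaction ξ = X.
Species balance: n_M = 2.06 − X; n_Q = 1 − X; n_R = X; n_I = 4.81 (inert).
Total moles n_T = 7.87 − X.
Mole fractions y_i = n_i/n_T; K = p_R / (p_M p_Q) with p_i = y_i·P.
Substituting and setting equal to 1.84 bar^-1 gives a polynomial in X; the root in (0,1) is X = 0.557.

X = 0.557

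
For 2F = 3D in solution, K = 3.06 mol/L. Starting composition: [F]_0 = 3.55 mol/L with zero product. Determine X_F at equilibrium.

X = 0.434

Let X = conversion of F; extent ξ = 3.55X/2 mol/L.
Concentrations: [F] = 3.55 − 3.55X; [D] = 5.32X.
K = [D]^3 / ([F]^2).
This equals 3.06 at X = 0.434 (the root in 0 < X < 1).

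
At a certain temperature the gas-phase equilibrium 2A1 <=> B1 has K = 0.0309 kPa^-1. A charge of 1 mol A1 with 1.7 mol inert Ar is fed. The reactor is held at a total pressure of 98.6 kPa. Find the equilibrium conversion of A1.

X = 0.537

Let X = conversion of A1 (basis 1 mol A1); extent of reaction ξ = 0.5X.
At extent ξ: n_A1 = 1 − X; n_B1 = 0.5X; n_I = 1.7 (inert).
Summing: n_T = 2.7 − 0.5X.
Mole fractions y_i = n_i/n_T; K = p_B1 / (p_A1^2) with p_i = y_i·P.
Setting this equal to 0.0309 kPa^-1 and taking the physical root (0 < X < 1) gives X = 0.537.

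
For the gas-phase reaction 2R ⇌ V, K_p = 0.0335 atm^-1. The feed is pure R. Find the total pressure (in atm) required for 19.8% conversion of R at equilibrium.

Take 1 mol R as basis and let X be its fractional conversion, so ξ = 0.5X.
Moles: n_R = 1 − X; n_V = 0.5X.
n_T = Σnᵢ = 1 − 0.5X.
K_p = p_V / (p_R^2) with p_i = (n_i/n_T)·P.
At X = 0.198: the mole-fraction product g(X) = Π y_i^ν_i = 0.1387. Since K_p = g(X)·P^{-1}, P = (g/K_p)^(1/1) = (0.1387/0.0335)^(1/1) = 4.14 atm.

P = 4.14 atm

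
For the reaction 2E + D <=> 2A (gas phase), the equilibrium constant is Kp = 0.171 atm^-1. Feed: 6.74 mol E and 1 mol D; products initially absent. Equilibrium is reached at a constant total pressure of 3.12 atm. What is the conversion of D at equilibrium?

X = 0.530

Let X = conversion of D (basis 1 mol D); extent of reaction ξ = X.
Species balance: n_E = 6.74 − 2X; n_D = 1 − X; n_A = 2X.
Summing: n_T = 7.74 − X.
Mole fractions y_i = n_i/n_T; Kp = p_A^2 / (p_E^2 p_D) with p_i = y_i·P.
This yields a degree-3 equation in X; solving on (0,1), X = 0.530.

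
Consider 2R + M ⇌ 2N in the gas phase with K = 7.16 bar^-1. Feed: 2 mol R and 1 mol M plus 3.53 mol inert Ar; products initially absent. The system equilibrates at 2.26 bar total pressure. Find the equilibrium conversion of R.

X = 0.530

Take 2 mol R as basis and let X be its fractional conversion, so ξ = X.
Mole table: n_R = 2 − 2X; n_M = 1 − X; n_N = 2X; n_I = 3.53 (inert).
Total moles n_T = 6.53 − X.
With p_i = (n_i/n_T)P, K = p_N^2 / (p_R^2 p_M).
Substituting and setting equal to 7.16 bar^-1 gives a polynomial in X; the root in (0,1) is X = 0.530.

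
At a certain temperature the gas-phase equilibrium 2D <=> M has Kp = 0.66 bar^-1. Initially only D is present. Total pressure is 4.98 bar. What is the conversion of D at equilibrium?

Basis: 1 mol D initially; let X = conversion of D. Extent ξ = 0.5X.
Species balance: n_D = 1 − X; n_M = 0.5X.
Summing: n_T = 1 − 0.5X.
y_i = n_i/n_T, p_i = y_i·P. Kp = p_M / (p_D^2).
Equating to 0.66 bar^-1 and solving on 0 < X < 1: X = 0.734.

X = 0.734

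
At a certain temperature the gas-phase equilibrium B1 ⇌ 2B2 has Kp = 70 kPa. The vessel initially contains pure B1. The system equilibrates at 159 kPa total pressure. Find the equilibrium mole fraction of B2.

y_B2 = 0.479

Basis: 1 mol B1 initially; let X = conversion of B1. Extent ξ = X.
Moles: n_B1 = 1 − X; n_B2 = 2X.
Total moles n_T = 1 + X.
With p_i = (n_i/n_T)P, Kp = p_B2^2 / (p_B1).
Setting this equal to 70 kPa and taking the physical root (0 < X < 1) gives X = 0.315.
Then n_B2 = 0.63, n_T = 1.31, so y_B2 = 0.479.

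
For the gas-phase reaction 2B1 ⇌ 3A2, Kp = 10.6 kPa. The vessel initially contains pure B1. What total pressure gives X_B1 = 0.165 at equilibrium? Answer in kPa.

Take 1 mol B1 as basis and let X be its fractional conversion, so ξ = 0.5X.
Species balance: n_B1 = 1 − X; n_A2 = 1.5X.
n_T = Σnᵢ = 1 + 0.5X.
Kp = p_A2^3 / (p_B1^2) with p_i = (n_i/n_T)·P.
At X = 0.165: the mole-fraction product g(X) = Π y_i^ν_i = 0.02009. Since Kp = g(X)·P^{1}, P = (Kp/g)^(1/1) = (10.6/0.02009)^(1/1) = 528 kPa.

P = 528 kPa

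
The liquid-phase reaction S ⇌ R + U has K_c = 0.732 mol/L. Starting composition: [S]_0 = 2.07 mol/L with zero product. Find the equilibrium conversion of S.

X = 0.444

Let X = conversion of S; extent ξ = 2.07·X mol/L.
Concentrations: [S] = 2.07 − 2.07X; [R] = 2.07X; [U] = 2.07X.
K_c = [R] [U] / ([S]).
Setting equal to 0.732 and solving for X on (0,1) gives X = 0.444.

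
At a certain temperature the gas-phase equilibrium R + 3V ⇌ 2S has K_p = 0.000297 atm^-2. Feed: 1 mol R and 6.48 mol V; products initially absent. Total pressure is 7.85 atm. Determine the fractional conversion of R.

Basis: 1 mol R initially; let X = conversion of R. Extent ξ = X.
Mole table: n_R = 1 − X; n_V = 6.48 − 3X; n_S = 2X.
n_T = Σnᵢ = 7.48 − 2X.
Mole fractions y_i = n_i/n_T; K_p = p_S^2 / (p_R p_V^3) with p_i = y_i·P.
Substituting and setting equal to 0.000297 atm^-2 gives a polynomial in X; the root in (0,1) is X = 0.131.

X = 0.131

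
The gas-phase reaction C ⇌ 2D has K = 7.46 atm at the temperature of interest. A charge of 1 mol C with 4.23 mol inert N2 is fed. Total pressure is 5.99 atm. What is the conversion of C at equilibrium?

X = 0.720

Let X = conversion of C (basis 1 mol C); extent of reaction ξ = X.
Mole table: n_C = 1 − X; n_D = 2X; n_I = 4.23 (inert).
Total moles n_T = 5.23 + X.
Mole fractions y_i = n_i/n_T; K = p_D^2 / (p_C) with p_i = y_i·P.
Setting this equal to 7.46 atm and taking the physical root (0 < X < 1) gives X = 0.720.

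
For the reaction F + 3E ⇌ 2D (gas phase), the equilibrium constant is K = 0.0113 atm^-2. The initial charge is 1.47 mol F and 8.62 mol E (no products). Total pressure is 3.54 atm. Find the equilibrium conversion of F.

X = 0.284

Let X = conversion of F (basis 1.47 mol F); extent of reaction ξ = 1.47X.
Mole table: n_F = 1.47 − 1.47X; n_E = 8.62 − 4.41X; n_D = 2.94X.
Total moles n_T = 10.1 − 2.94X.
Mole fractions y_i = n_i/n_T; K = p_D^2 / (p_F p_E^3) with p_i = y_i·P.
This yields a degree-4 equation in X; solving on (0,1), X = 0.284.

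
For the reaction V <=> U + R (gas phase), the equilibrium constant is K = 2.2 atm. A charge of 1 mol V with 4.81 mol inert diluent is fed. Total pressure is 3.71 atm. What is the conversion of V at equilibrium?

X = 0.826

Take 1 mol V as basis and let X be its fractional conversion, so ξ = X.
Species balance: n_V = 1 − X; n_U = X; n_R = X; n_I = 4.81 (inert).
Total moles n_T = 5.81 + X.
y_i = n_i/n_T, p_i = y_i·P. K = p_U p_R / (p_V).
This yields a degree-2 equation in X; solving on (0,1), X = 0.826.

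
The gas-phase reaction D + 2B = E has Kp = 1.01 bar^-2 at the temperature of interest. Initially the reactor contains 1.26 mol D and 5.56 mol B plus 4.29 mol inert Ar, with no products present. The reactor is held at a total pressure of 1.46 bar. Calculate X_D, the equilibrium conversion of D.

Let X = conversion of D (basis 1.26 mol D); extent of reaction ξ = 1.26X.
Moles: n_D = 1.26 − 1.26X; n_B = 5.56 − 2.52X; n_E = 1.26X; n_I = 4.29 (inert).
Total moles n_T = 11.1 − 2.52X.
With p_i = (n_i/n_T)P, Kp = p_E / (p_D p_B^2).
This yields a degree-3 equation in X; solving on (0,1), X = 0.315.

X = 0.315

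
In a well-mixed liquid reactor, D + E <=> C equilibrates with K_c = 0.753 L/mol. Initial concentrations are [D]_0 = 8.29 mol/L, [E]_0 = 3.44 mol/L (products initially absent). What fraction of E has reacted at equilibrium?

X = 0.806

Let X = conversion of E; extent ξ = 3.44·X mol/L.
Concentrations: [D] = 8.29 − 3.44X; [E] = 3.44 − 3.44X; [C] = 3.44X.
K_c = [C] / ([D] [E]).
Equating to 0.753 L/mol: the physical root is X = 0.806.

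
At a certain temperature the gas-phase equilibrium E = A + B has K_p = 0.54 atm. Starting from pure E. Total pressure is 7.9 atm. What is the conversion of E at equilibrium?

Take 1 mol E as basis and let X be its fractional conversion, so ξ = X.
At extent ξ: n_E = 1 − X; n_A = X; n_B = X.
n_T = Σnᵢ = 1 + X.
With p_i = (n_i/n_T)P, K_p = p_A p_B / (p_E).
Equating to 0.54 atm and solving on 0 < X < 1: X = 0.253.

X = 0.253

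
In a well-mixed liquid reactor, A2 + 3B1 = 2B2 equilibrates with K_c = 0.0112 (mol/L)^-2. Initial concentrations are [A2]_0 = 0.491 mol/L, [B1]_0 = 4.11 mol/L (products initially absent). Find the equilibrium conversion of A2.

X = 0.391

Let X = conversion of A2; extent ξ = 0.491·X mol/L.
Concentrations: [A2] = 0.491 − 0.491X; [B1] = 4.11 − 1.47X; [B2] = 0.982X.
K_c = [B2]^2 / ([A2] [B1]^3).
Solving K_c = 0.0112 for X ∈ (0,1): X = 0.391.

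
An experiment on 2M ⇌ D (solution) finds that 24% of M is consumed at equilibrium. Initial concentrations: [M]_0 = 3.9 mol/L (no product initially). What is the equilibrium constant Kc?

Kc = 0.0533 L/mol

Let X = conversion of M.
Concentrations: [M] = 3.9 − 3.9X; [D] = 1.95X.
At X = 0.24: [M] = 2.96, [D] = 0.468.
Kc = [D] / ([M]^2) = 0.0533 L/mol.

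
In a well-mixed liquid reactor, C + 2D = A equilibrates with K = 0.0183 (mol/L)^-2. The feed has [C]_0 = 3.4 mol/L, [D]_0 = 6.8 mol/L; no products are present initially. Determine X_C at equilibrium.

X = 0.296

Let X = conversion of C; extent ξ = 3.4·X mol/L.
Concentrations: [C] = 3.4 − 3.4X; [D] = 6.8 − 6.8X; [A] = 3.4X.
K = [A] / ([C] [D]^2).
Solving K = 0.0183 for X ∈ (0,1): X = 0.296.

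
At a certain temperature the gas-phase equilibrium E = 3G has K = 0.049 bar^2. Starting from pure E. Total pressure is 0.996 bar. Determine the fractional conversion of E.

X = 0.137

Basis: 1 mol E initially; let X = conversion of E. Extent ξ = X.
Mole table: n_E = 1 − X; n_G = 3X.
Summing: n_T = 1 + 2X.
y_i = n_i/n_T, p_i = y_i·P. K = p_G^3 / (p_E).
Setting this equal to 0.049 bar^2 and taking the physical root (0 < X < 1) gives X = 0.137.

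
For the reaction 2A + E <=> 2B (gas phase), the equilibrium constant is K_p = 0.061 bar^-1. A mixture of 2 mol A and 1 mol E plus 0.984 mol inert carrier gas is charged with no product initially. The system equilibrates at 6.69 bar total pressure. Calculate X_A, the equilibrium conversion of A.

X = 0.225

Basis: 2 mol A initially; let X = conversion of A. Extent ξ = X.
At extent ξ: n_A = 2 − 2X; n_E = 1 − X; n_B = 2X; n_I = 0.984 (inert).
Total moles n_T = 3.98 − X.
With p_i = (n_i/n_T)P, K_p = p_B^2 / (p_A^2 p_E).
This yields a degree-3 equation in X; solving on (0,1), X = 0.225.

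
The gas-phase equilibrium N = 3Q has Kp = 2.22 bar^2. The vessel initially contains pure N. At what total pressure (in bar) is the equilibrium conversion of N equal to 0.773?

P = 0.512 bar

Take 1 mol N as basis and let X be its fractional conversion, so ξ = X.
At extent ξ: n_N = 1 − X; n_Q = 3X.
n_T = Σnᵢ = 1 + 2X.
Kp = p_Q^3 / (p_N) with p_i = (n_i/n_T)·P.
At X = 0.773: the mole-fraction product g(X) = Π y_i^ν_i = 8.475. Since Kp = g(X)·P^{2}, P = (Kp/g)^(1/2) = (2.22/8.475)^(1/2) = 0.512 bar.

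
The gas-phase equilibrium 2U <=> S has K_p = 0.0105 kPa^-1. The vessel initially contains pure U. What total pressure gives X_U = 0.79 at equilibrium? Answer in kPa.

P = 516 kPa

Basis: 1 mol U initially; let X = conversion of U. Extent ξ = 0.5X.
At extent ξ: n_U = 1 − X; n_S = 0.5X.
Summing: n_T = 1 − 0.5X.
K_p = p_S / (p_U^2) with p_i = (n_i/n_T)·P.
At X = 0.79: the mole-fraction product g(X) = Π y_i^ν_i = 5.419. Since K_p = g(X)·P^{-1}, P = (g/K_p)^(1/1) = (5.419/0.0105)^(1/1) = 516 kPa.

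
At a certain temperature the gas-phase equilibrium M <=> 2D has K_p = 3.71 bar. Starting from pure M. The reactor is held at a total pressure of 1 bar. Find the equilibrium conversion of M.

Basis: 1 mol M initially; let X = conversion of M. Extent ξ = X.
Species balance: n_M = 1 − X; n_D = 2X.
Summing: n_T = 1 + X.
Mole fractions y_i = n_i/n_T; K_p = p_D^2 / (p_M) with p_i = y_i·P.
Substituting and setting equal to 3.71 bar gives a polynomial in X; the root in (0,1) is X = 0.694.

X = 0.694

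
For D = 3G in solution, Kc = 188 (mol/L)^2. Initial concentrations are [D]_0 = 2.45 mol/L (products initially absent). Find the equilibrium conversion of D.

X = 0.702

Let X = conversion of D; extent ξ = 2.45·X mol/L.
Concentrations: [D] = 2.45 − 2.45X; [G] = 7.35X.
Kc = [G]^3 / ([D]).
This equals 188 at X = 0.702 (the root in 0 < X < 1).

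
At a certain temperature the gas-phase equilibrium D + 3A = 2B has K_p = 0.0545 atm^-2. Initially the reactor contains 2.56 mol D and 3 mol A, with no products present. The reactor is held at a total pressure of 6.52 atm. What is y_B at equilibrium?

Let X = conversion of A (basis 3 mol A); extent of reaction ξ = X.
Species balance: n_D = 2.56 − X; n_A = 3 − 3X; n_B = 2X.
n_T = Σnᵢ = 5.56 − 2X.
y_i = n_i/n_T, p_i = y_i·P. K_p = p_B^2 / (p_D p_A^3).
This yields a degree-4 equation in X; solving on (0,1), X = 0.473.
Then n_B = 0.947, n_T = 4.61, so y_B = 0.205.

y_B = 0.205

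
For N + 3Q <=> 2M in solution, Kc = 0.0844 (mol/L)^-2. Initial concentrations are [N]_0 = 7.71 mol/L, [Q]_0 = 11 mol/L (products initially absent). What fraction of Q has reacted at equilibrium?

Let X = conversion of Q; extent ξ = 11X/3 mol/L.
Concentrations: [N] = 7.71 − 3.67X; [Q] = 11 − 11X; [M] = 7.33X.
Kc = [M]^2 / ([N] [Q]^3).
Solving Kc = 0.0844 for X ∈ (0,1): X = 0.660.

X = 0.660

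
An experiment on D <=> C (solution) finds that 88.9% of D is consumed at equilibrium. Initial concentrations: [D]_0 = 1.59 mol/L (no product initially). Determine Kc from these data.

Kc = 8.01

Let X = conversion of D.
Concentrations: [D] = 1.59 − 1.59X; [C] = 1.59X.
At X = 0.889: [D] = 0.176, [C] = 1.41.
Kc = [C] / ([D]) = 8.01.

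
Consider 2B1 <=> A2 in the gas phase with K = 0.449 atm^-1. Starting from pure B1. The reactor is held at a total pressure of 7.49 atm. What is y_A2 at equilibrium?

Basis: 1 mol B1 initially; let X = conversion of B1. Extent ξ = 0.5X.
Species balance: n_B1 = 1 − X; n_A2 = 0.5X.
Total moles n_T = 1 − 0.5X.
Mole fractions y_i = n_i/n_T; K = p_A2 / (p_B1^2) with p_i = y_i·P.
Equating to 0.449 atm^-1 and solving on 0 < X < 1: X = 0.737.
Then n_A2 = 0.368, n_T = 0.632, so y_A2 = 0.583.

y_A2 = 0.583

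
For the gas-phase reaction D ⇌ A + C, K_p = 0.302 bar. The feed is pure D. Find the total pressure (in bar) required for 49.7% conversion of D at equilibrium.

P = 0.921 bar

Basis: 1 mol D initially; let X = conversion of D. Extent ξ = X.
Species balance: n_D = 1 − X; n_A = X; n_C = X.
Summing: n_T = 1 + X.
K_p = p_A p_C / (p_D) with p_i = (n_i/n_T)·P.
At X = 0.497: the mole-fraction product g(X) = Π y_i^ν_i = 0.328. Since K_p = g(X)·P^{1}, P = (K_p/g)^(1/1) = (0.302/0.328)^(1/1) = 0.921 bar.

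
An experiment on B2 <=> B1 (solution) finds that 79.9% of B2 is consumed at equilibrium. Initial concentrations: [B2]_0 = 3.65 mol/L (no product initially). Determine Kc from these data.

Kc = 3.98

Let X = conversion of B2.
Concentrations: [B2] = 3.65 − 3.65X; [B1] = 3.65X.
At X = 0.799: [B2] = 0.734, [B1] = 2.92.
Kc = [B1] / ([B2]) = 3.98.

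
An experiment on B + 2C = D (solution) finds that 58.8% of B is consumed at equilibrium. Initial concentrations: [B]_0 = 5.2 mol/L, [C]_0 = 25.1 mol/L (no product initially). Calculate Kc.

Let X = conversion of B.
Concentrations: [B] = 5.2 − 5.2X; [C] = 25.1 − 10.4X; [D] = 5.2X.
At X = 0.588: [B] = 2.14, [C] = 19, [D] = 3.06.
Kc = [D] / ([B] [C]^2) = 0.00396 (mol/L)^-2.

Kc = 0.00396 (mol/L)^-2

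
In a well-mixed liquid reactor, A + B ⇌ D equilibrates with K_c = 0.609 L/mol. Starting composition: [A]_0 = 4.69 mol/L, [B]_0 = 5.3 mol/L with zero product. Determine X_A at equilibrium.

Let X = conversion of A; extent ξ = 4.69·X mol/L.
Concentrations: [A] = 4.69 − 4.69X; [B] = 5.3 − 4.69X; [D] = 4.69X.
K_c = [D] / ([A] [B]).
This equals 0.609 at X = 0.602 (the root in 0 < X < 1).

X = 0.602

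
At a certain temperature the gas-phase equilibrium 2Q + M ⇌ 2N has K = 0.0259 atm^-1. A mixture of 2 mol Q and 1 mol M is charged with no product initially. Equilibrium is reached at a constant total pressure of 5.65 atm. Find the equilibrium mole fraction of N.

Basis: 2 mol Q initially; let X = conversion of Q. Extent ξ = X.
Species balance: n_Q = 2 − 2X; n_M = 1 − X; n_N = 2X.
Summing: n_T = 3 − X.
Mole fractions y_i = n_i/n_T; K = p_N^2 / (p_Q^2 p_M) with p_i = y_i·P.
Setting this equal to 0.0259 atm^-1 and taking the physical root (0 < X < 1) gives X = 0.172.
Then n_N = 0.343, n_T = 2.83, so y_N = 0.121.

y_N = 0.121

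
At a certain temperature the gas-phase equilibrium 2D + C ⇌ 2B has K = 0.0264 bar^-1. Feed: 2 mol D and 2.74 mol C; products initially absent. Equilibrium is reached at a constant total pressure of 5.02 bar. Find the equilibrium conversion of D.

X = 0.214

Let X = conversion of D (basis 2 mol D); extent of reaction ξ = X.
Mole table: n_D = 2 − 2X; n_C = 2.74 − X; n_B = 2X.
Summing: n_T = 4.74 − X.
Mole fractions y_i = n_i/n_T; K = p_B^2 / (p_D^2 p_C) with p_i = y_i·P.
Setting this equal to 0.0264 bar^-1 and taking the physical root (0 < X < 1) gives X = 0.214.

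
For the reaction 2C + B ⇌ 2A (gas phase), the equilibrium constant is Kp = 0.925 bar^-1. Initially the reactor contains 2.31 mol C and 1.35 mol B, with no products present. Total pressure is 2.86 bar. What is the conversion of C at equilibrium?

X = 0.455

Let X = conversion of C (basis 2.31 mol C); extent of reaction ξ = 1.16X.
At extent ξ: n_C = 2.31 − 2.31X; n_B = 1.35 − 1.16X; n_A = 2.31X.
Total moles n_T = 3.66 − 1.16X.
y_i = n_i/n_T, p_i = y_i·P. Kp = p_A^2 / (p_C^2 p_B).
Equating to 0.925 bar^-1 and solving on 0 < X < 1: X = 0.455.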